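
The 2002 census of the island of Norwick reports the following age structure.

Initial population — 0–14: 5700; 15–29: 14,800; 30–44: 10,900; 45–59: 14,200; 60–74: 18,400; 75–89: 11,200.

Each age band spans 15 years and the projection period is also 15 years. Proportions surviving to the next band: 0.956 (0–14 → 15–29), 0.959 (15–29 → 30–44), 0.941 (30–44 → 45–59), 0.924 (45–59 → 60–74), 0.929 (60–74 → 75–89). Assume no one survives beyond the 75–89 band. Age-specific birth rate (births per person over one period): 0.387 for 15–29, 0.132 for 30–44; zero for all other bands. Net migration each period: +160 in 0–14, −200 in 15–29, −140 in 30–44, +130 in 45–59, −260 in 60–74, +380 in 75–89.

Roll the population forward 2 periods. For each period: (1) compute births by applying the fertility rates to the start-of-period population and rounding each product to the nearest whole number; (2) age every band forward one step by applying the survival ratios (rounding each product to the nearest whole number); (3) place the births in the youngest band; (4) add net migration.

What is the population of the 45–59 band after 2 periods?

13354

— Period 1 —
Births: 14800 × 0.387 = 5728  |  10900 × 0.132 = 1439 → 7167
15–29: 5700 × 0.956 = 5449
30–44: 14800 × 0.959 = 14193
45–59: 10900 × 0.941 = 10257
60–74: 14200 × 0.924 = 13121
75–89: 18400 × 0.929 = 17094
Net migration: 0–14 + 160 → 7327; 15–29 − 200 → 5249; 30–44 − 140 → 14053; 45–59 + 130 → 10387; 60–74 − 260 → 12861; 75–89 + 380 → 17474
Giving 7327 / 5249 / 14053 / 10387 / 12861 / 17474.
— Period 2 —
Births: 5249 × 0.387 = 2031  |  14053 × 0.132 = 1855 → 3886
15–29: 7327 × 0.956 = 7005
30–44: 5249 × 0.959 = 5034
45–59: 14053 × 0.941 = 13224
60–74: 10387 × 0.924 = 9598
75–89: 12861 × 0.929 = 11948
Net migration: 0–14 + 160 → 4046; 15–29 − 200 → 6805; 30–44 − 140 → 4894; 45–59 + 130 → 13354; 60–74 − 260 → 9338; 75–89 + 380 → 12328
Giving 4046 / 6805 / 4894 / 13354 / 9338 / 12328.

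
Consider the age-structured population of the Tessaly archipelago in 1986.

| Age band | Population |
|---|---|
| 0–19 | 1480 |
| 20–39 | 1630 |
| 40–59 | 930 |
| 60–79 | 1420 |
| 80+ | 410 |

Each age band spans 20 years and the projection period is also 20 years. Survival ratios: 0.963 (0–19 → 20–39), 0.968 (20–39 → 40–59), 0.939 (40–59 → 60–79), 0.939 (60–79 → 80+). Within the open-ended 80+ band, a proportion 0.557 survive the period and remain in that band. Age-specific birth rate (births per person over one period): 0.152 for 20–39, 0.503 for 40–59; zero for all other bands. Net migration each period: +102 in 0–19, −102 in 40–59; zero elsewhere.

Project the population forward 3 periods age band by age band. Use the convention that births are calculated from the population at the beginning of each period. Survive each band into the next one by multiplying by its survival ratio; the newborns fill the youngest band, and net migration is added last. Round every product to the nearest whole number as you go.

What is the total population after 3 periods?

Let group 1 be 0–19 through group 5 = 80+.
[period 1]
Births: 1630 × 0.152 = 248 ; 930 × 0.503 = 468 → 716
Group 2: 1480 × 0.963 = 1425
Group 3: 1630 × 0.968 = 1578
Group 4: 930 × 0.939 = 873
Group 5: 1420 × 0.939 + 410 × 0.557 = 1333 + 228 = 1561
Net migration: Group 1 + 102 → 818; Group 3 − 102 → 1476
Population now: 0–19=818, 20–39=1425, 40–59=1476, 60–79=873, 80+=1561
[period 2]
Births: 1425 × 0.152 = 217 ; 1476 × 0.503 = 742 → 959
Group 2: 818 × 0.963 = 788
Group 3: 1425 × 0.968 = 1379
Group 4: 1476 × 0.939 = 1386
Group 5: 873 × 0.939 + 1561 × 0.557 = 820 + 869 = 1689
Net migration: Group 1 + 102 → 1061; Group 3 − 102 → 1277
Population now: 0–19=1061, 20–39=788, 40–59=1277, 60–79=1386, 80+=1689
[period 3]
Births: 788 × 0.152 = 120 ; 1277 × 0.503 = 642 → 762
Group 2: 1061 × 0.963 = 1022
Group 3: 788 × 0.968 = 763
Group 4: 1277 × 0.939 = 1199
Group 5: 1386 × 0.939 + 1689 × 0.557 = 1301 + 941 = 2242
Net migration: Group 1 + 102 → 864; Group 3 − 102 → 661
Population now: 0–19=864, 20–39=1022, 40–59=661, 60–79=1199, 80+=2242
Total after period 3: 864 + 1022 + 661 + 1199 + 2242 = 5988

5988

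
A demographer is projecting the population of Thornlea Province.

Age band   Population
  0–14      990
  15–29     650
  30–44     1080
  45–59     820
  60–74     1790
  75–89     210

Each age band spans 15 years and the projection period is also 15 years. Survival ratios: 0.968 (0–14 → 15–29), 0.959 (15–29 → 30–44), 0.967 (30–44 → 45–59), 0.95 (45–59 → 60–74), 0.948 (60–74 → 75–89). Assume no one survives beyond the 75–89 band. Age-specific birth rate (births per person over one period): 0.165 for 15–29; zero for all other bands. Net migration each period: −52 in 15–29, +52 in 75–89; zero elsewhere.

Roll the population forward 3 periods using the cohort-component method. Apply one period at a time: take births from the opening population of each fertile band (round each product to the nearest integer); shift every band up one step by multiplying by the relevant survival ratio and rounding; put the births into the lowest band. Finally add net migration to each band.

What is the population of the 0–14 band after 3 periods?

Call the groups 1 to 6, youngest first.
— Period 1 —
Births: 650 * 0.165 = 107
Group 2: 990 * 0.968 = 958
Group 3: 650 * 0.959 = 623
Group 4: 1080 * 0.967 = 1044
Group 5: 820 * 0.95 = 779
Group 6: 1790 * 0.948 = 1697
Net migration: Group 2 − 52 → 906; Group 6 + 52 → 1749
Population now: 0–14=107, 15–29=906, 30–44=623, 45–59=1044, 60–74=779, 75–89=1749
— Period 2 —
Births: 906 * 0.165 = 149
Group 2: 107 * 0.968 = 104
Group 3: 906 * 0.959 = 869
Group 4: 623 * 0.967 = 602
Group 5: 1044 * 0.95 = 992
Group 6: 779 * 0.948 = 738
Net migration: Group 2 − 52 → 52; Group 6 + 52 → 790
Population now: 0–14=149, 15–29=52, 30–44=869, 45–59=602, 60–74=992, 75–89=790
— Period 3 —
Births: 52 * 0.165 = 9
Group 2: 149 * 0.968 = 144
Group 3: 52 * 0.959 = 50
Group 4: 869 * 0.967 = 840
Group 5: 602 * 0.95 = 572
Group 6: 992 * 0.948 = 940
Net migration: Group 2 − 52 → 92; Group 6 + 52 → 992
Population now: 0–14=9, 15–29=92, 30–44=50, 45–59=840, 60–74=572, 75–89=992

9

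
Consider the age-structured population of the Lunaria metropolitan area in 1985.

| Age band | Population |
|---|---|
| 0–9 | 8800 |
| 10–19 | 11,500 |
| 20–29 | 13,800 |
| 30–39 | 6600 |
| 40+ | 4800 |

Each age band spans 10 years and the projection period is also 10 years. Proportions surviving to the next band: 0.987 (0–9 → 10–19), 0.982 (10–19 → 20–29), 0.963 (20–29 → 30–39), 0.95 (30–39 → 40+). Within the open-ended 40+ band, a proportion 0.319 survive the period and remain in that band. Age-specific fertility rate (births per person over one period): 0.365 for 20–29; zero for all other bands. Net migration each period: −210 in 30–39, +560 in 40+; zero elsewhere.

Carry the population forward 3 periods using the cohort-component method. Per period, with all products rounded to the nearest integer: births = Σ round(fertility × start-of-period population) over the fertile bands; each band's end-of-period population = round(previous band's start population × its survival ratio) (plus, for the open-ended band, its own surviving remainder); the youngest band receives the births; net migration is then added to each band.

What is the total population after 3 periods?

35753

Let group 1 be 0–9 through group 5 = 40+.
Period 1:
Births: 13800 × 0.365 = 5037
Group 2: 8800 × 0.987 = 8686
Group 3: 11500 × 0.982 = 11293
Group 4: 13800 × 0.963 = 13289
Group 5: 6600 × 0.95 + 4800 × 0.319 = 6270 + 1531 = 7801
Net migration: Group 4 − 210 → 13079; Group 5 + 560 → 8361
Giving 5037 / 8686 / 11293 / 13079 / 8361.
Period 2:
Births: 11293 × 0.365 = 4122
Group 2: 5037 × 0.987 = 4972
Group 3: 8686 × 0.982 = 8530
Group 4: 11293 × 0.963 = 10875
Group 5: 13079 × 0.95 + 8361 × 0.319 = 12425 + 2667 = 15092
Net migration: Group 4 − 210 → 10665; Group 5 + 560 → 15652
Giving 4122 / 4972 / 8530 / 10665 / 15652.
Period 3:
Births: 8530 × 0.365 = 3113
Group 2: 4122 × 0.987 = 4068
Group 3: 4972 × 0.982 = 4883
Group 4: 8530 × 0.963 = 8214
Group 5: 10665 × 0.95 + 15652 × 0.319 = 10132 + 4993 = 15125
Net migration: Group 4 − 210 → 8004; Group 5 + 560 → 15685
Giving 3113 / 4068 / 4883 / 8004 / 15685.
Total after period 3: 3113 + 4068 + 4883 + 8004 + 15685 = 35753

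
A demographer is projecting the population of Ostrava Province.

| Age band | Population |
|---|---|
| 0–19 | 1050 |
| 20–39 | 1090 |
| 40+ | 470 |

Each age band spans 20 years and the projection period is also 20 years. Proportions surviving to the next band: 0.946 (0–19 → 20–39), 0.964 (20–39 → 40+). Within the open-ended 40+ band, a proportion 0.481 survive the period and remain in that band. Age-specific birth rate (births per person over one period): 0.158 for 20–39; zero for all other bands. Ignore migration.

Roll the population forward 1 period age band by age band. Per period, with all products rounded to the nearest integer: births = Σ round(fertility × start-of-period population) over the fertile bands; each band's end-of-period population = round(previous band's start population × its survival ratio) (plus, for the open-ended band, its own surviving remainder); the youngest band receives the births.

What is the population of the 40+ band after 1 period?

1277

(Bands numbered youngest = 1 to oldest = 3.)
Period 1.
Births: 1090 × 0.158 = 172
Band 2: 1050 × 0.946 = 993
Band 3: 1090 × 0.964 + 470 × 0.481 = 1051 + 226 = 1277
Giving 172 / 993 / 1277.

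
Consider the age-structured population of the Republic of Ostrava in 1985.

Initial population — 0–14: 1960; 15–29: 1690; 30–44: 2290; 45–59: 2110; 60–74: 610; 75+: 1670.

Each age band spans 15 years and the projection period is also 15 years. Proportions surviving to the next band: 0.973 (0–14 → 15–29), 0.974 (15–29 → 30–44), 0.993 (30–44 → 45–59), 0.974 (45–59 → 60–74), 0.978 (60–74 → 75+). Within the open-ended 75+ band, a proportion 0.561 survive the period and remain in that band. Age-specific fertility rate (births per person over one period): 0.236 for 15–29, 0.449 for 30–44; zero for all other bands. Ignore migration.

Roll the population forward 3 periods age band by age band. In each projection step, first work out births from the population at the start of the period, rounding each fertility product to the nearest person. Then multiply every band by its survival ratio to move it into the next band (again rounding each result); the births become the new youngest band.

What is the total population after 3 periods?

10884

Period 1:
Births: 1690 × 0.236 = 399 ; 2290 × 0.449 = 1028 — total 1427
15–29: 1960 × 0.973 = 1907
30–44: 1690 × 0.974 = 1646
45–59: 2290 × 0.993 = 2274
60–74: 2110 × 0.974 = 2055
75+: 610 × 0.978 + 1670 × 0.561 = 597 + 937 = 1534
Population now: 0–14=1427, 15–29=1907, 30–44=1646, 45–59=2274, 60–74=2055, 75+=1534
Period 2:
Births: 1907 × 0.236 = 450 ; 1646 × 0.449 = 739 — total 1189
15–29: 1427 × 0.973 = 1388
30–44: 1907 × 0.974 = 1857
45–59: 1646 × 0.993 = 1634
60–74: 2274 × 0.974 = 2215
75+: 2055 × 0.978 + 1534 × 0.561 = 2010 + 861 = 2871
Population now: 0–14=1189, 15–29=1388, 30–44=1857, 45–59=1634, 60–74=2215, 75+=2871
Period 3:
Births: 1388 × 0.236 = 328 ; 1857 × 0.449 = 834 — total 1162
15–29: 1189 × 0.973 = 1157
30–44: 1388 × 0.974 = 1352
45–59: 1857 × 0.993 = 1844
60–74: 1634 × 0.974 = 1592
75+: 2215 × 0.978 + 2871 × 0.561 = 2166 + 1611 = 3777
Population now: 0–14=1162, 15–29=1157, 30–44=1352, 45–59=1844, 60–74=1592, 75+=3777
Total after period 3: 1162 + 1157 + 1352 + 1844 + 1592 + 3777 = 10884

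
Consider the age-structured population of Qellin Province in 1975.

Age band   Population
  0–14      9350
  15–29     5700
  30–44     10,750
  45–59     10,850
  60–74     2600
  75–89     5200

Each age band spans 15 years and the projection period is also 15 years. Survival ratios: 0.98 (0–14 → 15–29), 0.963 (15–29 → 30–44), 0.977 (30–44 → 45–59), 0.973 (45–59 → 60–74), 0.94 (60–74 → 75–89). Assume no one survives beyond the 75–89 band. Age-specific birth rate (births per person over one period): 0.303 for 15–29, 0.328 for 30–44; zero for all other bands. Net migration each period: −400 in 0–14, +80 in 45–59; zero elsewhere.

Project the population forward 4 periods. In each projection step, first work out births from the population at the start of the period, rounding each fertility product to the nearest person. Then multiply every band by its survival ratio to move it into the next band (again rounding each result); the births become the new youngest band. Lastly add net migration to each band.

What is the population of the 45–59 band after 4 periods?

4555

Numbering the bands 1..6 from youngest to oldest:
[period 1]
Births: 5700 * 0.303 = 1727, 10750 * 0.328 = 3526 → 5253
Band 2: 9350 * 0.98 = 9163
Band 3: 5700 * 0.963 = 5489
Band 4: 10750 * 0.977 = 10503
Band 5: 10850 * 0.973 = 10557
Band 6: 2600 * 0.94 = 2444
Net migration: Band 1 − 400 → 4853; Band 4 + 80 → 10583
End of period: [4853, 9163, 5489, 10583, 10557, 2444]
[period 2]
Births: 9163 * 0.303 = 2776, 5489 * 0.328 = 1800 → 4576
Band 2: 4853 * 0.98 = 4756
Band 3: 9163 * 0.963 = 8824
Band 4: 5489 * 0.977 = 5363
Band 5: 10583 * 0.973 = 10297
Band 6: 10557 * 0.94 = 9924
Net migration: Band 1 − 400 → 4176; Band 4 + 80 → 5443
End of period: [4176, 4756, 8824, 5443, 10297, 9924]
[period 3]
Births: 4756 * 0.303 = 1441, 8824 * 0.328 = 2894 → 4335
Band 2: 4176 * 0.98 = 4092
Band 3: 4756 * 0.963 = 4580
Band 4: 8824 * 0.977 = 8621
Band 5: 5443 * 0.973 = 5296
Band 6: 10297 * 0.94 = 9679
Net migration: Band 1 − 400 → 3935; Band 4 + 80 → 8701
End of period: [3935, 4092, 4580, 8701, 5296, 9679]
[period 4]
Births: 4092 * 0.303 = 1240, 4580 * 0.328 = 1502 → 2742
Band 2: 3935 * 0.98 = 3856
Band 3: 4092 * 0.963 = 3941
Band 4: 4580 * 0.977 = 4475
Band 5: 8701 * 0.973 = 8466
Band 6: 5296 * 0.94 = 4978
Net migration: Band 1 − 400 → 2342; Band 4 + 80 → 4555
End of period: [2342, 3856, 3941, 4555, 8466, 4978]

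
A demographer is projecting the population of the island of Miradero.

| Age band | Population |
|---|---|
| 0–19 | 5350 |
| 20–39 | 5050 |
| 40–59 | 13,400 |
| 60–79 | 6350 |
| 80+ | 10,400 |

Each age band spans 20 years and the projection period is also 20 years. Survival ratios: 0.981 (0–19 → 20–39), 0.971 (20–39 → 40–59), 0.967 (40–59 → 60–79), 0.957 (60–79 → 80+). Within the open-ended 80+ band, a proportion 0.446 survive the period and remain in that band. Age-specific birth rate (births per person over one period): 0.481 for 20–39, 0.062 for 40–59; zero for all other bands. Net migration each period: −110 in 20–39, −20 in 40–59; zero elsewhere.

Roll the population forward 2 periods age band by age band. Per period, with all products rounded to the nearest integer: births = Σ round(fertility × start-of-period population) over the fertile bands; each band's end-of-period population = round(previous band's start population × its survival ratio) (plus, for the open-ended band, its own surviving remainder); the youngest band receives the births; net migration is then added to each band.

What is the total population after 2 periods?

32734

Period 1:
Births: 5050 × 0.481 = 2429 ; 13400 × 0.062 = 831 → 3260
20–39: 5350 × 0.981 = 5248
40–59: 5050 × 0.971 = 4904
60–79: 13400 × 0.967 = 12958
80+: 6350 × 0.957 + 10400 × 0.446 = 6077 + 4638 = 10715
Net migration: 20–39 − 110 → 5138; 40–59 − 20 → 4884
→ [3260, 5138, 4884, 12958, 10715]
Period 2:
Births: 5138 × 0.481 = 2471 ; 4884 × 0.062 = 303 → 2774
20–39: 3260 × 0.981 = 3198
40–59: 5138 × 0.971 = 4989
60–79: 4884 × 0.967 = 4723
80+: 12958 × 0.957 + 10715 × 0.446 = 12401 + 4779 = 17180
Net migration: 20–39 − 110 → 3088; 40–59 − 20 → 4969
→ [2774, 3088, 4969, 4723, 17180]
Total after period 2: 2774 + 3088 + 4969 + 4723 + 17180 = 32734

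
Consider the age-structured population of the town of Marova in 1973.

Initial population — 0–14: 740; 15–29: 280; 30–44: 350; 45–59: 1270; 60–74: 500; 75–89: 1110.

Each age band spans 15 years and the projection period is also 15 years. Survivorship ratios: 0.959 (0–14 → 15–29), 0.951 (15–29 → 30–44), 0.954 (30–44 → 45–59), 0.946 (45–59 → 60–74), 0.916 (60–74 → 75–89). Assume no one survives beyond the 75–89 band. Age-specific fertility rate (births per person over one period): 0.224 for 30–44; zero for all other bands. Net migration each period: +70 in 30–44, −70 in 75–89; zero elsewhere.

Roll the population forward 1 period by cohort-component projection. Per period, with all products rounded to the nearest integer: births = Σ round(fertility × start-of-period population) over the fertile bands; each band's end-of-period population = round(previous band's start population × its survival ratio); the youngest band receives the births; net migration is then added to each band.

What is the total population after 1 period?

Let group 1 be 0–14 through group 6 = 75–89.
— Period 1 —
Births: 350 × 0.224 = 78
Group 2: 740 × 0.959 = 710
Group 3: 280 × 0.951 = 266
Group 4: 350 × 0.954 = 334
Group 5: 1270 × 0.946 = 1201
Group 6: 500 × 0.916 = 458
Net migration: Group 3 + 70 → 336; Group 6 − 70 → 388
Giving 78 / 710 / 336 / 334 / 1201 / 388.
Total after period 1: 78 + 710 + 336 + 334 + 1201 + 388 = 3047

3047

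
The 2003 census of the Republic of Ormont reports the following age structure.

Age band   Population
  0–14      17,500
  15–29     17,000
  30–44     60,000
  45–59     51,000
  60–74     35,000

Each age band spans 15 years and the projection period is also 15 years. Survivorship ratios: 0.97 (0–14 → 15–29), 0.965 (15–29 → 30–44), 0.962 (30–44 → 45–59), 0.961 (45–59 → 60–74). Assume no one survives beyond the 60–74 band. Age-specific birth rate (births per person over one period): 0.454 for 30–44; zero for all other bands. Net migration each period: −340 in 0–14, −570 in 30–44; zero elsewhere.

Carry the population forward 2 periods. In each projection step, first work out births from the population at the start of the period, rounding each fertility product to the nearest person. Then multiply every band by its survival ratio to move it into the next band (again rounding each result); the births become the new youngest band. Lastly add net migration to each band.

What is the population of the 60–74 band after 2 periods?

55469

Period 1:
Births: 60000 × 0.454 = 27240
15–29: 17500 × 0.97 = 16975
30–44: 17000 × 0.965 = 16405
45–59: 60000 × 0.962 = 57720
60–74: 51000 × 0.961 = 49011
Net migration: 0–14 − 340 → 26900; 30–44 − 570 → 15835
Population now: 0–14=26900, 15–29=16975, 30–44=15835, 45–59=57720, 60–74=49011
Period 2:
Births: 15835 × 0.454 = 7189
15–29: 26900 × 0.97 = 26093
30–44: 16975 × 0.965 = 16381
45–59: 15835 × 0.962 = 15233
60–74: 57720 × 0.961 = 55469
Net migration: 0–14 − 340 → 6849; 30–44 − 570 → 15811
Population now: 0–14=6849, 15–29=26093, 30–44=15811, 45–59=15233, 60–74=55469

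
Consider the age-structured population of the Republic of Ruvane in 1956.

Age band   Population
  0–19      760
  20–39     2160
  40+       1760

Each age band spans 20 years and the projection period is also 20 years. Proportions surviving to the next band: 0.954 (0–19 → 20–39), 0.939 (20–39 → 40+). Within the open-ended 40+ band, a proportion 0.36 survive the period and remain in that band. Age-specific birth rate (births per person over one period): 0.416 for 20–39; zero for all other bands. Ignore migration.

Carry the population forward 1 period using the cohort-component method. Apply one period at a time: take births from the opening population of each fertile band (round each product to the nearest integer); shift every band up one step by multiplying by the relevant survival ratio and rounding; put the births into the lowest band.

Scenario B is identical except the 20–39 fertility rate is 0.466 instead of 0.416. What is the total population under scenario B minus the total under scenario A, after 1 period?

Call the groups 1 to 3, youngest first.
Period 1:
Births: 2160 * 0.416 = 899
Group 2: 760 * 0.954 = 725
Group 3: 2160 * 0.939 + 1760 * 0.36 = 2028 + 634 = 2662
Population now: 0–19=899, 20–39=725, 40+=2662
Scenario A total after 1 period: 4286
Scenario B projection —
Period 1:
Births: 2160 * 0.466 = 1007
Group 2: 760 * 0.954 = 725
Group 3: 2160 * 0.939 + 1760 * 0.36 = 2028 + 634 = 2662
Population now: 0–19=1007, 20–39=725, 40+=2662
Scenario B total after 1 period: 4394
Difference B − A = 4394 − 4286 = 108

108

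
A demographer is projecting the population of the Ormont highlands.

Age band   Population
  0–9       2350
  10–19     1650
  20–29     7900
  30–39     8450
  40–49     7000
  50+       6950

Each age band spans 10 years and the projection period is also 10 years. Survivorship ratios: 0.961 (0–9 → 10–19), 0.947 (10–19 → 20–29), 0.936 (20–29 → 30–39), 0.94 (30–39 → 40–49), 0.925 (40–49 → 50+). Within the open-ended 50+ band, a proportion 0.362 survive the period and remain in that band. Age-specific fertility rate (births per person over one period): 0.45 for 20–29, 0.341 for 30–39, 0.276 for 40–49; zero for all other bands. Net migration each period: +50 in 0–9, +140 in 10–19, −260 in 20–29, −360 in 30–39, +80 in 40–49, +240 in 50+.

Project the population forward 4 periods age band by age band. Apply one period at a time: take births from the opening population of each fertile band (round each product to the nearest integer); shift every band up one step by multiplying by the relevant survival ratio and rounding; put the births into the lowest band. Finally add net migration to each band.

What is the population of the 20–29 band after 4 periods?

Let group 1 be 0–9 through group 6 = 50+.
Period 1.
Births: 7900 * 0.45 = 3555  |  8450 * 0.341 = 2881  |  7000 * 0.276 = 1932 — total 8368
Group 2: 2350 * 0.961 = 2258
Group 3: 1650 * 0.947 = 1563
Group 4: 7900 * 0.936 = 7394
Group 5: 8450 * 0.94 = 7943
Group 6: 7000 * 0.925 + 6950 * 0.362 = 6475 + 2516 = 8991
Net migration: Group 1 + 50 → 8418; Group 2 + 140 → 2398; Group 3 − 260 → 1303; Group 4 − 360 → 7034; Group 5 + 80 → 8023; Group 6 + 240 → 9231
Giving 8418 / 2398 / 1303 / 7034 / 8023 / 9231.
Period 2.
Births: 1303 * 0.45 = 586  |  7034 * 0.341 = 2399  |  8023 * 0.276 = 2214 — total 5199
Group 2: 8418 * 0.961 = 8090
Group 3: 2398 * 0.947 = 2271
Group 4: 1303 * 0.936 = 1220
Group 5: 7034 * 0.94 = 6612
Group 6: 8023 * 0.925 + 9231 * 0.362 = 7421 + 3342 = 10763
Net migration: Group 1 + 50 → 5249; Group 2 + 140 → 8230; Group 3 − 260 → 2011; Group 4 − 360 → 860; Group 5 + 80 → 6692; Group 6 + 240 → 11003
Giving 5249 / 8230 / 2011 / 860 / 6692 / 11003.
Period 3.
Births: 2011 * 0.45 = 905  |  860 * 0.341 = 293  |  6692 * 0.276 = 1847 — total 3045
Group 2: 5249 * 0.961 = 5044
Group 3: 8230 * 0.947 = 7794
Group 4: 2011 * 0.936 = 1882
Group 5: 860 * 0.94 = 808
Group 6: 6692 * 0.925 + 11003 * 0.362 = 6190 + 3983 = 10173
Net migration: Group 1 + 50 → 3095; Group 2 + 140 → 5184; Group 3 − 260 → 7534; Group 4 − 360 → 1522; Group 5 + 80 → 888; Group 6 + 240 → 10413
Giving 3095 / 5184 / 7534 / 1522 / 888 / 10413.
Period 4.
Births: 7534 * 0.45 = 3390  |  1522 * 0.341 = 519  |  888 * 0.276 = 245 — total 4154
Group 2: 3095 * 0.961 = 2974
Group 3: 5184 * 0.947 = 4909
Group 4: 7534 * 0.936 = 7052
Group 5: 1522 * 0.94 = 1431
Group 6: 888 * 0.925 + 10413 * 0.362 = 821 + 3770 = 4591
Net migration: Group 1 + 50 → 4204; Group 2 + 140 → 3114; Group 3 − 260 → 4649; Group 4 − 360 → 6692; Group 5 + 80 → 1511; Group 6 + 240 → 4831
Giving 4204 / 3114 / 4649 / 6692 / 1511 / 4831.

4649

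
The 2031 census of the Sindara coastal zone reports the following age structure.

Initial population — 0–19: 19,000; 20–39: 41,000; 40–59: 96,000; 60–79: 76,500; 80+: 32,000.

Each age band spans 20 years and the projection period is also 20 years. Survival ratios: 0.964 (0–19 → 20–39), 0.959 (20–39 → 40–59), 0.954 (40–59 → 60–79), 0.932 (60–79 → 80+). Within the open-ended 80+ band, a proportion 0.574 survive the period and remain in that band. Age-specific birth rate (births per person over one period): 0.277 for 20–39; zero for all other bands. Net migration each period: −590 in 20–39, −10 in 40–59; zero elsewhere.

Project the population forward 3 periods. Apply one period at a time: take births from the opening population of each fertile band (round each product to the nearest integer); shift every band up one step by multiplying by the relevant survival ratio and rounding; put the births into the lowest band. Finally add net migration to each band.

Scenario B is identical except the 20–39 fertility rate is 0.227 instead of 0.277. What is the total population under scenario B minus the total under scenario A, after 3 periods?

-3715

(Groups numbered youngest = 1 to oldest = 5.)
[period 1]
Births: 41000 × 0.277 = 11357
Group 2: 19000 × 0.964 = 18316
Group 3: 41000 × 0.959 = 39319
Group 4: 96000 × 0.954 = 91584
Group 5: 76500 × 0.932 + 32000 × 0.574 = 71298 + 18368 = 89666
Net migration: Group 2 − 590 → 17726; Group 3 − 10 → 39309
Population now: 0–19=11357, 20–39=17726, 40–59=39309, 60–79=91584, 80+=89666
[period 2]
Births: 17726 × 0.277 = 4910
Group 2: 11357 × 0.964 = 10948
Group 3: 17726 × 0.959 = 16999
Group 4: 39309 × 0.954 = 37501
Group 5: 91584 × 0.932 + 89666 × 0.574 = 85356 + 51468 = 136824
Net migration: Group 2 − 590 → 10358; Group 3 − 10 → 16989
Population now: 0–19=4910, 20–39=10358, 40–59=16989, 60–79=37501, 80+=136824
[period 3]
Births: 10358 × 0.277 = 2869
Group 2: 4910 × 0.964 = 4733
Group 3: 10358 × 0.959 = 9933
Group 4: 16989 × 0.954 = 16208
Group 5: 37501 × 0.932 + 136824 × 0.574 = 34951 + 78537 = 113488
Net migration: Group 2 − 590 → 4143; Group 3 − 10 → 9923
Population now: 0–19=2869, 20–39=4143, 40–59=9923, 60–79=16208, 80+=113488
Scenario A total after 3 periods: 146631
Scenario B projection —
[period 1]
Births: 41000 × 0.227 = 9307
Group 2: 19000 × 0.964 = 18316
Group 3: 41000 × 0.959 = 39319
Group 4: 96000 × 0.954 = 91584
Group 5: 76500 × 0.932 + 32000 × 0.574 = 71298 + 18368 = 89666
Net migration: Group 2 − 590 → 17726; Group 3 − 10 → 39309
Population now: 0–19=9307, 20–39=17726, 40–59=39309, 60–79=91584, 80+=89666
[period 2]
Births: 17726 × 0.227 = 4024
Group 2: 9307 × 0.964 = 8972
Group 3: 17726 × 0.959 = 16999
Group 4: 39309 × 0.954 = 37501
Group 5: 91584 × 0.932 + 89666 × 0.574 = 85356 + 51468 = 136824
Net migration: Group 2 − 590 → 8382; Group 3 − 10 → 16989
Population now: 0–19=4024, 20–39=8382, 40–59=16989, 60–79=37501, 80+=136824
[period 3]
Births: 8382 × 0.227 = 1903
Group 2: 4024 × 0.964 = 3879
Group 3: 8382 × 0.959 = 8038
Group 4: 16989 × 0.954 = 16208
Group 5: 37501 × 0.932 + 136824 × 0.574 = 34951 + 78537 = 113488
Net migration: Group 2 − 590 → 3289; Group 3 − 10 → 8028
Population now: 0–19=1903, 20–39=3289, 40–59=8028, 60–79=16208, 80+=113488
Scenario B total after 3 periods: 142916
Difference B − A = 142916 − 146631 = -3715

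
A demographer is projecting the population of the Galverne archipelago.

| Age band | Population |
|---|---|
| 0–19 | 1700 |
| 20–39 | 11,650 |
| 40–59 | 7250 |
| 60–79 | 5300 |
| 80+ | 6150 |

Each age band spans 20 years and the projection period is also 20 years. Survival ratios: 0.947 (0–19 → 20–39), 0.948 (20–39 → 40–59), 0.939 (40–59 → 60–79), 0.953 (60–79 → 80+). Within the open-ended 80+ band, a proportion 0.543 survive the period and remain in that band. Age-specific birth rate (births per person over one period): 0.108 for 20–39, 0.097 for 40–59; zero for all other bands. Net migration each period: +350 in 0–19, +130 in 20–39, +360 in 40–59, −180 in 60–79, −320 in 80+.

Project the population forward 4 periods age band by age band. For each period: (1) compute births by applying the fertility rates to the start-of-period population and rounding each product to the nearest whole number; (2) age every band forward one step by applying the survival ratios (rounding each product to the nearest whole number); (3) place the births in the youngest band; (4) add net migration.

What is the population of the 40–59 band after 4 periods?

1959

Period 1:
Births: 11650 × 0.108 = 1258, 7250 × 0.097 = 703 ⇒ total 1961
20–39: 1700 × 0.947 = 1610
40–59: 11650 × 0.948 = 11044
60–79: 7250 × 0.939 = 6808
80+: 5300 × 0.953 + 6150 × 0.543 = 5051 + 3339 = 8390
Net migration: 0–19 + 350 → 2311; 20–39 + 130 → 1740; 40–59 + 360 → 11404; 60–79 − 180 → 6628; 80+ − 320 → 8070
End of period: [2311, 1740, 11404, 6628, 8070]
Period 2:
Births: 1740 × 0.108 = 188, 11404 × 0.097 = 1106 ⇒ total 1294
20–39: 2311 × 0.947 = 2189
40–59: 1740 × 0.948 = 1650
60–79: 11404 × 0.939 = 10708
80+: 6628 × 0.953 + 8070 × 0.543 = 6316 + 4382 = 10698
Net migration: 0–19 + 350 → 1644; 20–39 + 130 → 2319; 40–59 + 360 → 2010; 60–79 − 180 → 10528; 80+ − 320 → 10378
End of period: [1644, 2319, 2010, 10528, 10378]
Period 3:
Births: 2319 × 0.108 = 250, 2010 × 0.097 = 195 ⇒ total 445
20–39: 1644 × 0.947 = 1557
40–59: 2319 × 0.948 = 2198
60–79: 2010 × 0.939 = 1887
80+: 10528 × 0.953 + 10378 × 0.543 = 10033 + 5635 = 15668
Net migration: 0–19 + 350 → 795; 20–39 + 130 → 1687; 40–59 + 360 → 2558; 60–79 − 180 → 1707; 80+ − 320 → 15348
End of period: [795, 1687, 2558, 1707, 15348]
Period 4:
Births: 1687 × 0.108 = 182, 2558 × 0.097 = 248 ⇒ total 430
20–39: 795 × 0.947 = 753
40–59: 1687 × 0.948 = 1599
60–79: 2558 × 0.939 = 2402
80+: 1707 × 0.953 + 15348 × 0.543 = 1627 + 8334 = 9961
Net migration: 0–19 + 350 → 780; 20–39 + 130 → 883; 40–59 + 360 → 1959; 60–79 − 180 → 2222; 80+ − 320 → 9641
End of period: [780, 883, 1959, 2222, 9641]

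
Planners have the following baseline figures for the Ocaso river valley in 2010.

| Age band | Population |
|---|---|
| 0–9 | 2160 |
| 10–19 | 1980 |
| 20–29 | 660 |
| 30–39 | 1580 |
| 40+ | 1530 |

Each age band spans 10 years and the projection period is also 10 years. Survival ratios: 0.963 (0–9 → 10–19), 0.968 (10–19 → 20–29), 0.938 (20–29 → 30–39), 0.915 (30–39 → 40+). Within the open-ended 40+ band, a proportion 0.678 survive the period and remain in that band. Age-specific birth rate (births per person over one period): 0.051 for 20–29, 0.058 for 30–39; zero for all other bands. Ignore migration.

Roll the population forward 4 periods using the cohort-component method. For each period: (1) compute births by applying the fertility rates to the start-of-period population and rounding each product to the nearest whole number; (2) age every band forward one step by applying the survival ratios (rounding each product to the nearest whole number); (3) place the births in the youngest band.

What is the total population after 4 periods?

(Bands numbered youngest = 1 to oldest = 5.)
After projecting period 1:
Births: 660 × 0.051 = 34, 1580 × 0.058 = 92 → total 126
Band 2: 2160 × 0.963 = 2080
Band 3: 1980 × 0.968 = 1917
Band 4: 660 × 0.938 = 619
Band 5: 1580 × 0.915 + 1530 × 0.678 = 1446 + 1037 = 2483
Giving 126 / 2080 / 1917 / 619 / 2483.
After projecting period 2:
Births: 1917 × 0.051 = 98, 619 × 0.058 = 36 → total 134
Band 2: 126 × 0.963 = 121
Band 3: 2080 × 0.968 = 2013
Band 4: 1917 × 0.938 = 1798
Band 5: 619 × 0.915 + 2483 × 0.678 = 566 + 1683 = 2249
Giving 134 / 121 / 2013 / 1798 / 2249.
After projecting period 3:
Births: 2013 × 0.051 = 103, 1798 × 0.058 = 104 → total 207
Band 2: 134 × 0.963 = 129
Band 3: 121 × 0.968 = 117
Band 4: 2013 × 0.938 = 1888
Band 5: 1798 × 0.915 + 2249 × 0.678 = 1645 + 1525 = 3170
Giving 207 / 129 / 117 / 1888 / 3170.
After projecting period 4:
Births: 117 × 0.051 = 6, 1888 × 0.058 = 110 → total 116
Band 2: 207 × 0.963 = 199
Band 3: 129 × 0.968 = 125
Band 4: 117 × 0.938 = 110
Band 5: 1888 × 0.915 + 3170 × 0.678 = 1728 + 2149 = 3877
Giving 116 / 199 / 125 / 110 / 3877.
Total after period 4: 116 + 199 + 125 + 110 + 3877 = 4427

4427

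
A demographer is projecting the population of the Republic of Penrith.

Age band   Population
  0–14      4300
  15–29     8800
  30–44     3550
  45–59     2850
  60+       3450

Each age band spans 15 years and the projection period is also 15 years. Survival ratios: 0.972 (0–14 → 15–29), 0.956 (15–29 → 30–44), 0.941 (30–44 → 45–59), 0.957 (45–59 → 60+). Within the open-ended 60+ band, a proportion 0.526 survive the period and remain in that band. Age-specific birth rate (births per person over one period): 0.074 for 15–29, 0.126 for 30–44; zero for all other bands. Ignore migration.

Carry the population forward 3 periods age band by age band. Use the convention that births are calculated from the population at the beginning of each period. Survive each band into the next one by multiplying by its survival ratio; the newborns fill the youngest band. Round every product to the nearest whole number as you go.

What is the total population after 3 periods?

After projecting period 1:
Births: 8800 × 0.074 = 651  |  3550 × 0.126 = 447 — total 1098
15–29: 4300 × 0.972 = 4180
30–44: 8800 × 0.956 = 8413
45–59: 3550 × 0.941 = 3341
60+: 2850 × 0.957 + 3450 × 0.526 = 2727 + 1815 = 4542
→ [1098, 4180, 8413, 3341, 4542]
After projecting period 2:
Births: 4180 × 0.074 = 309  |  8413 × 0.126 = 1060 — total 1369
15–29: 1098 × 0.972 = 1067
30–44: 4180 × 0.956 = 3996
45–59: 8413 × 0.941 = 7917
60+: 3341 × 0.957 + 4542 × 0.526 = 3197 + 2389 = 5586
→ [1369, 1067, 3996, 7917, 5586]
After projecting period 3:
Births: 1067 × 0.074 = 79  |  3996 × 0.126 = 503 — total 582
15–29: 1369 × 0.972 = 1331
30–44: 1067 × 0.956 = 1020
45–59: 3996 × 0.941 = 3760
60+: 7917 × 0.957 + 5586 × 0.526 = 7577 + 2938 = 10515
→ [582, 1331, 1020, 3760, 10515]
Total after period 3: 582 + 1331 + 1020 + 3760 + 10515 = 17208

17208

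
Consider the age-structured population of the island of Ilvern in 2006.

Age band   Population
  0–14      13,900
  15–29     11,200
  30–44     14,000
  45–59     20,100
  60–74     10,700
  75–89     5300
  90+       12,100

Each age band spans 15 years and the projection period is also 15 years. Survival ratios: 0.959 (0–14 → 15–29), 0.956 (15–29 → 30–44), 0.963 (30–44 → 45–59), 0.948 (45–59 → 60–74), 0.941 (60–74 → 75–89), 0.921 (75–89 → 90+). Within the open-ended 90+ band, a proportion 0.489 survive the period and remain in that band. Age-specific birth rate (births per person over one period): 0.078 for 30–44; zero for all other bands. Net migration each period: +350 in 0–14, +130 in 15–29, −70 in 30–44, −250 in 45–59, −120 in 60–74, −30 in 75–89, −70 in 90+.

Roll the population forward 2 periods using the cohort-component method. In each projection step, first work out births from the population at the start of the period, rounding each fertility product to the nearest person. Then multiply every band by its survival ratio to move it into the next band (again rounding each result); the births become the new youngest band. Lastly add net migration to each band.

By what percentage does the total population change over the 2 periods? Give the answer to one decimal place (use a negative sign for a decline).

-19.7

Period 1:
Births: 14000 * 0.078 = 1092
15–29: 13900 * 0.959 = 13330
30–44: 11200 * 0.956 = 10707
45–59: 14000 * 0.963 = 13482
60–74: 20100 * 0.948 = 19055
75–89: 10700 * 0.941 = 10069
90+: 5300 * 0.921 + 12100 * 0.489 = 4881 + 5917 = 10798
Net migration: 0–14 + 350 → 1442; 15–29 + 130 → 13460; 30–44 − 70 → 10637; 45–59 − 250 → 13232; 60–74 − 120 → 18935; 75–89 − 30 → 10039; 90+ − 70 → 10728
Population now: 0–14=1442, 15–29=13460, 30–44=10637, 45–59=13232, 60–74=18935, 75–89=10039, 90+=10728
Period 2:
Births: 10637 * 0.078 = 830
15–29: 1442 * 0.959 = 1383
30–44: 13460 * 0.956 = 12868
45–59: 10637 * 0.963 = 10243
60–74: 13232 * 0.948 = 12544
75–89: 18935 * 0.941 = 17818
90+: 10039 * 0.921 + 10728 * 0.489 = 9246 + 5246 = 14492
Net migration: 0–14 + 350 → 1180; 15–29 + 130 → 1513; 30–44 − 70 → 12798; 45–59 − 250 → 9993; 60–74 − 120 → 12424; 75–89 − 30 → 17788; 90+ − 70 → 14422
Population now: 0–14=1180, 15–29=1513, 30–44=12798, 45–59=9993, 60–74=12424, 75–89=17788, 90+=14422
Total: 87300 → 70118; change = -17182; percentage change = -19.7%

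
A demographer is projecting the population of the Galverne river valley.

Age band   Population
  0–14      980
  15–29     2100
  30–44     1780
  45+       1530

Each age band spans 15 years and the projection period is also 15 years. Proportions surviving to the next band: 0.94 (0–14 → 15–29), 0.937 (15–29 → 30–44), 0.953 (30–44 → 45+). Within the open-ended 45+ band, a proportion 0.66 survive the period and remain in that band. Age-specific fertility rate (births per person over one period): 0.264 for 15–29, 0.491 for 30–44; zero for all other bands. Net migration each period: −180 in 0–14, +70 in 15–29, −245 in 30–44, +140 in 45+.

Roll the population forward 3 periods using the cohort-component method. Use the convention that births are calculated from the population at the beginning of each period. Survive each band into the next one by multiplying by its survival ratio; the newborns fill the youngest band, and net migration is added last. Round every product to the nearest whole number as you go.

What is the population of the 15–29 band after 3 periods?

Let band 1 be 0–14 through band 4 = 45+.
[period 1]
Births: 2100 × 0.264 = 554  |  1780 × 0.491 = 874 → 1428
Band 2: 980 × 0.94 = 921
Band 3: 2100 × 0.937 = 1968
Band 4: 1780 × 0.953 + 1530 × 0.66 = 1696 + 1010 = 2706
Net migration: Band 1 − 180 → 1248; Band 2 + 70 → 991; Band 3 − 245 → 1723; Band 4 + 140 → 2846
Giving 1248 / 991 / 1723 / 2846.
[period 2]
Births: 991 × 0.264 = 262  |  1723 × 0.491 = 846 → 1108
Band 2: 1248 × 0.94 = 1173
Band 3: 991 × 0.937 = 929
Band 4: 1723 × 0.953 + 2846 × 0.66 = 1642 + 1878 = 3520
Net migration: Band 1 − 180 → 928; Band 2 + 70 → 1243; Band 3 − 245 → 684; Band 4 + 140 → 3660
Giving 928 / 1243 / 684 / 3660.
[period 3]
Births: 1243 × 0.264 = 328  |  684 × 0.491 = 336 → 664
Band 2: 928 × 0.94 = 872
Band 3: 1243 × 0.937 = 1165
Band 4: 684 × 0.953 + 3660 × 0.66 = 652 + 2416 = 3068
Net migration: Band 1 − 180 → 484; Band 2 + 70 → 942; Band 3 − 245 → 920; Band 4 + 140 → 3208
Giving 484 / 942 / 920 / 3208.

942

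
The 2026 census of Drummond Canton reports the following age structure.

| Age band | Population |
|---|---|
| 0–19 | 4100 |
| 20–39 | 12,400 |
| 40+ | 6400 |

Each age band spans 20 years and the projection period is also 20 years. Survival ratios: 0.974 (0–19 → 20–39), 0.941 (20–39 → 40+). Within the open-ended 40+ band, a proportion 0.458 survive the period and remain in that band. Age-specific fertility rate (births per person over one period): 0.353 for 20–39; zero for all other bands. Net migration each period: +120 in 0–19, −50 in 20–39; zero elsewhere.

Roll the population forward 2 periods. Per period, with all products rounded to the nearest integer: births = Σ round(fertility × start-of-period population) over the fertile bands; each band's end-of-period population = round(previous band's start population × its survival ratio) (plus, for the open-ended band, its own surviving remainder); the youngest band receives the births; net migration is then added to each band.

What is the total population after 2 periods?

[period 1]
Births: 12400 × 0.353 = 4377
20–39: 4100 × 0.974 = 3993
40+: 12400 × 0.941 + 6400 × 0.458 = 11668 + 2931 = 14599
Net migration: 0–19 + 120 → 4497; 20–39 − 50 → 3943
End of period: [4497, 3943, 14599]
[period 2]
Births: 3943 × 0.353 = 1392
20–39: 4497 × 0.974 = 4380
40+: 3943 × 0.941 + 14599 × 0.458 = 3710 + 6686 = 10396
Net migration: 0–19 + 120 → 1512; 20–39 − 50 → 4330
End of period: [1512, 4330, 10396]
Total after period 2: 1512 + 4330 + 10396 = 16238

16238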